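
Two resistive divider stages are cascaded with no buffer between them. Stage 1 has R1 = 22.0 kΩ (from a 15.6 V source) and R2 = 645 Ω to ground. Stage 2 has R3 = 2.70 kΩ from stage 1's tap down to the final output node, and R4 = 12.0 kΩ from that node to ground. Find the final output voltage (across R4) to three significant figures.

Stage 2 presents R3+R4 = 14700 Ω as a load on stage 1's tap.
Stage 1's lower leg becomes R2‖(R3+R4) = 617.9 Ω, so V_mid = 15.6 × 617.9/22620 = 0.4262 V.
Stage 2 is itself unloaded: V_out = V_mid × R4/(R3+R4) = 0.4262 × 12000/14700 = 0.348 V.

V_out ≈ 0.348 V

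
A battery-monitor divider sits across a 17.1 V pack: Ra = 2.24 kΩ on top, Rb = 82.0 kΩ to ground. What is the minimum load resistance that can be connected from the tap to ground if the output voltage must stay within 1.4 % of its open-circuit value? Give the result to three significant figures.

Output resistance R_th = Ra‖Rb = (2.24 × 82.0)/84.24 = 2.180 kΩ.
The fractional drop is R_th/(R_th + R_L); requiring this ≤ 0.0140 gives R_L ≥ R_th(1/0.0140 − 1) = 2.180 × 70.43 = 154 kΩ.

R_L(min) ≈ 154 kΩ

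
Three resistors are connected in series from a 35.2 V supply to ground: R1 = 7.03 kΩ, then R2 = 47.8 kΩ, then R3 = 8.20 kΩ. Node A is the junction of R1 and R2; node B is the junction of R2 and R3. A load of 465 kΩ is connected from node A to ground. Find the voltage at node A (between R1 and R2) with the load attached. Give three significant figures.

Below node A the series string R2+R3 = 56.00 kΩ sits in parallel with the 465 kΩ load: 49.98 kΩ.
V_A = 35.2 × 49.98/(7.03 + 49.98) = 30.9 V.

V ≈ 30.9 V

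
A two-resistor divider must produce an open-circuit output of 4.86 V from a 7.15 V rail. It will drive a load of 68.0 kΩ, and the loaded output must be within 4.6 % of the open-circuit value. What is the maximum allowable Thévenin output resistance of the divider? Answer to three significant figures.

Loading drop = R_th/(R_th + R_L) ≤ 0.0460, so R_th ≤ R_L · ε/(1−ε) = 68.0 kΩ × 0.0460/0.9540 = 3.28 kΩ.
(Any R1, R2 with R2/(R1+R2) = 0.680 and R1‖R2 ≤ 3.28 kΩ will meet the spec.)

R_th ≤ 3.28 kΩ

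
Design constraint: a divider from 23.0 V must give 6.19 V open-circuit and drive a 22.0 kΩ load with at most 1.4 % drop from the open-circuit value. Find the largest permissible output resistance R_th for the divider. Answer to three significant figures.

Loading drop = R_th/(R_th + R_L) ≤ 0.0140, so R_th ≤ R_L · ε/(1−ε) = 22.0 kΩ × 0.0140/0.9860 = 312 Ω.
(Any R1, R2 with R2/(R1+R2) = 0.269 and R1‖R2 ≤ 312 Ω will meet the spec.)

R_th ≤ 312 Ω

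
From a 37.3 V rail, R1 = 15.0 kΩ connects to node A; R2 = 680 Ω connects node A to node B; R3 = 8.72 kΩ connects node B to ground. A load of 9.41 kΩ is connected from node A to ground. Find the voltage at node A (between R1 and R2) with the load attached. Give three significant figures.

Below node A the series string R2+R3 = 9400 Ω sits in parallel with the 9410 Ω load: 4702 Ω.
V_A = 37.3 × 4702/(15000 + 4702) = 8.90 V.

V ≈ 8.90 V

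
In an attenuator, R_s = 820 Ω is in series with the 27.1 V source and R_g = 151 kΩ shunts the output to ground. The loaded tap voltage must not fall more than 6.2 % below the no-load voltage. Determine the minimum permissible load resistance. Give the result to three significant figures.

R_L(min) ≈ 12.3 kΩ

Output resistance R_th = R_s‖R_g = (820 × 151000)/151800 = 815.6 Ω.
The fractional drop is R_th/(R_th + R_L); requiring this ≤ 0.0620 gives R_L ≥ R_th(1/0.0620 − 1) = 815.6 × 15.13 = 12.3 kΩ.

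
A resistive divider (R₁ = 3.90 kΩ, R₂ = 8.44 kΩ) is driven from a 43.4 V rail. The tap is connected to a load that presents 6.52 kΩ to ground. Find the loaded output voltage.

V_out ≈ 21.1 V

The load sits in parallel with R₂: R₂‖R_L = (8.44 × 6.52) / (8.44 + 6.52) = 3.678 kΩ.
V_out = 43.4 × 3.678 / (3.90 + 3.678) = 43.4 × 3.678/7.578 = 21.1 V.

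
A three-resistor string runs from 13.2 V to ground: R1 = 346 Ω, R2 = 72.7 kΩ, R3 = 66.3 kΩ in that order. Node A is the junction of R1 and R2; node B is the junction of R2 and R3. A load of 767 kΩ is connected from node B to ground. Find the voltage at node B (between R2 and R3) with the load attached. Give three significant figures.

At node B, R3 is in parallel with the load: R3‖R_L = 61020 Ω.
Below node A the resistance is R2 + (R3‖R_L) = 133700 Ω, so V_A = 13.2 × 133700/134100 = 13.17 V.
Then V_B = V_A × (R3‖R_L)/(R2 + R3‖R_L) = 13.17 × 61020/133700 = 6.01 V.

V ≈ 6.01 V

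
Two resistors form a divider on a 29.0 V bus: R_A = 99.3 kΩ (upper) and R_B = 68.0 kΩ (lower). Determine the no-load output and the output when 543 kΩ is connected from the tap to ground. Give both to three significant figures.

Unloaded: 11.8 V; loaded: 11.0 V

Open-circuit: V = 29.0 × 68.0/(99.3 + 68.0) = 11.8 V.
With the load, R_B becomes R_B‖R_L = 60.43 kΩ, so V = 29.0 × 60.43/159.7 = 11.0 V.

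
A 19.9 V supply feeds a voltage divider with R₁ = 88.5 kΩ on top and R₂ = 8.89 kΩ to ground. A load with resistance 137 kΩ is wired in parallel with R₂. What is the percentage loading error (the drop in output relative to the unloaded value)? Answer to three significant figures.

The divider's output (Thévenin) resistance is R₁‖R₂ = 8.078 kΩ.
Fractional drop under load = R_th/(R_th + R_L) = 8.078 / (8.078 + 137) = 0.05568.
So the output falls by 5.57 %.

5.57 %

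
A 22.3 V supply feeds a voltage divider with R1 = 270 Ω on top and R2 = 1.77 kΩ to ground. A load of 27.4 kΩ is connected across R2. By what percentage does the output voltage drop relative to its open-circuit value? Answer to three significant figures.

0.848 %

The divider's output (Thévenin) resistance is R1‖R2 = 234.3 Ω.
Fractional drop under load = R_th/(R_th + R_L) = 234.3 / (234.3 + 27400) = 0.008477.
So the output falls by 0.848 %.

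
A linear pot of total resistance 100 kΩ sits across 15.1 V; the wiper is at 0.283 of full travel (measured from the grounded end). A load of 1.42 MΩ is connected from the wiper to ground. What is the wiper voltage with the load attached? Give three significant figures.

V ≈ 4.21 V

The wiper splits the pot into (1−α)R = 71.70 kΩ above and αR = 28.30 kΩ below.
Lower section ‖ load = 27.75 kΩ.
V_wiper = 15.1 × 27.75/(71.70 + 27.75) = 4.21 V.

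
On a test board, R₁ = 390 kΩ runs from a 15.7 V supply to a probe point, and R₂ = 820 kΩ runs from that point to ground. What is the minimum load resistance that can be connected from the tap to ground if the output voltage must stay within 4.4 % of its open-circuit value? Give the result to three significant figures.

R_L(min) ≈ 5.74 MΩ

Output resistance R_th = R₁‖R₂ = (390 × 820)/1210 = 264.3 kΩ.
The fractional drop is R_th/(R_th + R_L); requiring this ≤ 0.0440 gives R_L ≥ R_th(1/0.0440 − 1) = 264.3 × 21.73 = 5.74 MΩ.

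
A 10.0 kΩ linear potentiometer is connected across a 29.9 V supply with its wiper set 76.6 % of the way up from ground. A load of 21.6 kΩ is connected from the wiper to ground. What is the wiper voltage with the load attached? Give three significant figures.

The wiper splits the pot into (1−α)R = 2.340 kΩ above and αR = 7.660 kΩ below.
Lower section ‖ load = 5.655 kΩ.
V_wiper = 29.9 × 5.655/(2.340 + 5.655) = 21.1 V.

V ≈ 21.1 V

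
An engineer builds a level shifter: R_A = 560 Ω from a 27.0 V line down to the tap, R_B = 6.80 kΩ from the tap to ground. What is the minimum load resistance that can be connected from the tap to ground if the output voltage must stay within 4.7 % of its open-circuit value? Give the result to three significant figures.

R_L(min) ≈ 10.5 kΩ

Output resistance R_th = R_A‖R_B = (560 × 6800)/7360 = 517.4 Ω.
The fractional drop is R_th/(R_th + R_L); requiring this ≤ 0.0470 gives R_L ≥ R_th(1/0.0470 − 1) = 517.4 × 20.28 = 10.5 kΩ.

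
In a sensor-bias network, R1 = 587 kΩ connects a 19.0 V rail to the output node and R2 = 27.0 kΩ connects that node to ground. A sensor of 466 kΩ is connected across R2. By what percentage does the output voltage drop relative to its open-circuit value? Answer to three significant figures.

The divider's output (Thévenin) resistance is R1‖R2 = 25.81 kΩ.
Fractional drop under load = R_th/(R_th + R_L) = 25.81 / (25.81 + 466) = 0.05248.
So the output falls by 5.25 %.

5.25 %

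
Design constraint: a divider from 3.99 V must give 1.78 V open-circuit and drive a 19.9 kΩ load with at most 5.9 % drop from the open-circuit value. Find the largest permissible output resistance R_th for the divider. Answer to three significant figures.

R_th ≤ 1.25 kΩ

Loading drop = R_th/(R_th + R_L) ≤ 0.0590, so R_th ≤ R_L · ε/(1−ε) = 19.9 kΩ × 0.0590/0.9410 = 1.25 kΩ.
(Any R1, R2 with R2/(R1+R2) = 0.446 and R1‖R2 ≤ 1.25 kΩ will meet the spec.)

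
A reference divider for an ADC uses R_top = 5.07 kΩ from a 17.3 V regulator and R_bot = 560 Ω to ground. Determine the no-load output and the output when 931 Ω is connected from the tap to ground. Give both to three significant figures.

Unloaded: 1.72 V; loaded: 1.12 V

Open-circuit: V = 17.3 × 560/(5070 + 560) = 1.72 V.
With the load, R_bot becomes R_bot‖R_L = 349.7 Ω, so V = 17.3 × 349.7/5420 = 1.12 V.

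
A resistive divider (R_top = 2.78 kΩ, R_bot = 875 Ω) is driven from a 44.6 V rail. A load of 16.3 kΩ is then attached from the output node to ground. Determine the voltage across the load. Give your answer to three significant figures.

The load sits in parallel with R_bot: R_bot‖R_L = (875 × 16300) / (875 + 16300) = 830.4 Ω.
V_out = 44.6 × 830.4 / (2780 + 830.4) = 44.6 × 830.4/3610 = 10.3 V.

V_out ≈ 10.3 V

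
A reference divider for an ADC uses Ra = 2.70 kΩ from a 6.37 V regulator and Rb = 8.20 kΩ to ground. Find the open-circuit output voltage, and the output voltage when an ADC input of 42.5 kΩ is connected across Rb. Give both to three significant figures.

Unloaded: 4.79 V; loaded: 4.57 V

Open-circuit: V = 6.37 × 8.20/(2.70 + 8.20) = 4.79 V.
With the load, Rb becomes Rb‖R_L = 6.874 kΩ, so V = 6.37 × 6.874/9.574 = 4.57 V.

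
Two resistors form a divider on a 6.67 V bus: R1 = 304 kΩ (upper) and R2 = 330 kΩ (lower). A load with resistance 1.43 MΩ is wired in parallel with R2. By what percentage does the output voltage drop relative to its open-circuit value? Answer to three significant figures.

9.96 %

Unloaded V = 6.67 × 330/634.0 = 3.4718 V.
Loaded: R2‖R_L = 268.1 kΩ, giving V = 6.67 × 268.1/572.1 = 3.1259 V.
Drop = (3.4718 − 3.1259) / 3.4718 = 9.96 %.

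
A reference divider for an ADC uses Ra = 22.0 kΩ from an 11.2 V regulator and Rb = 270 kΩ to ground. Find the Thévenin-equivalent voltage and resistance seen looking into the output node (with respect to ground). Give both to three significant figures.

V_th is the open-circuit tap voltage: 11.2 × 270/(22.0 + 270) = 10.4 V.
With the supply zeroed, Ra and Rb appear in parallel from the tap: R_th = Ra‖Rb = (22.0 × 270)/292.0 = 20.3 kΩ.

V_th = 10.4 V, R_th = 20.3 kΩ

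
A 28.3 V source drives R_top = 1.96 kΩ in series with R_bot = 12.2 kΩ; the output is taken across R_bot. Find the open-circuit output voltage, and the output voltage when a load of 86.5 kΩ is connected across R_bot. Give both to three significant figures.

Unloaded: 24.4 V; loaded: 23.9 V

Open-circuit: V = 28.3 × 12.2/(1.96 + 12.2) = 24.4 V.
With the load, R_bot becomes R_bot‖R_L = 10.69 kΩ, so V = 28.3 × 10.69/12.65 = 23.9 V.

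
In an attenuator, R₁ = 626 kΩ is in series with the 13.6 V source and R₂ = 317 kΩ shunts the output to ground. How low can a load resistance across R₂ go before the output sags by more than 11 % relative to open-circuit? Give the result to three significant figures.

Output resistance R_th = R₁‖R₂ = (626 × 317)/943.0 = 210.4 kΩ.
The fractional drop is R_th/(R_th + R_L); requiring this ≤ 0.110 gives R_L ≥ R_th(1/0.110 − 1) = 210.4 × 8.091 = 1.70 MΩ.

R_L(min) ≈ 1.70 MΩ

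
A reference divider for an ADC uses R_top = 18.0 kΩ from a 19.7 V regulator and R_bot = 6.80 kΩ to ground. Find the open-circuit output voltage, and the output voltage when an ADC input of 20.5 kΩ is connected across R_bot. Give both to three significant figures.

Open-circuit: V = 19.7 × 6.80/(18.0 + 6.80) = 5.40 V.
With the load, R_bot becomes R_bot‖R_L = 5.106 kΩ, so V = 19.7 × 5.106/23.11 = 4.35 V.

Unloaded: 5.40 V; loaded: 4.35 V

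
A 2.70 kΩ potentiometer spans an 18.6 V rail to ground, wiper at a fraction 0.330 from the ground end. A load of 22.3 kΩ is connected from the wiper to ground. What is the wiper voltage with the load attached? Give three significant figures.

The wiper splits the pot into (1−α)R = 1809 Ω above and αR = 891.0 Ω below.
Lower section ‖ load = 856.8 Ω.
V_wiper = 18.6 × 856.8/(1809 + 856.8) = 5.98 V.

V ≈ 5.98 V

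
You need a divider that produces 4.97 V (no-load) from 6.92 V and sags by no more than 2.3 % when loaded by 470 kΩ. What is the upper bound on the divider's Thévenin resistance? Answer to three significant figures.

R_th ≤ 11.1 kΩ

Loading drop = R_th/(R_th + R_L) ≤ 0.0230, so R_th ≤ R_L · ε/(1−ε) = 470 kΩ × 0.0230/0.9770 = 11.1 kΩ.
(Any R1, R2 with R2/(R1+R2) = 0.718 and R1‖R2 ≤ 11.1 kΩ will meet the spec.)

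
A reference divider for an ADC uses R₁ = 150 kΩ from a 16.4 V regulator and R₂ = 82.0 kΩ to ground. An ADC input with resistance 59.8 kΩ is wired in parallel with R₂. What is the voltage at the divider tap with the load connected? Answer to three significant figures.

V_out ≈ 3.07 V

The load sits in parallel with R₂: R₂‖R_L = (82.0 × 59.8) / (82.0 + 59.8) = 34.58 kΩ.
V_out = 16.4 × 34.58 / (150 + 34.58) = 16.4 × 34.58/184.6 = 3.07 V.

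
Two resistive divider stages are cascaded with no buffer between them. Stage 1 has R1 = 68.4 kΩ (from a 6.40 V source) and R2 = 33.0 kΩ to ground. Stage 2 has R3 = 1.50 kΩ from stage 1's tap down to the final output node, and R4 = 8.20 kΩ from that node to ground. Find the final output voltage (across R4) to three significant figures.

V_out ≈ 0.534 V

Stage 2 presents R3+R4 = 9.700 kΩ as a load on stage 1's tap.
Stage 1's lower leg becomes R2‖(R3+R4) = 7.496 kΩ, so V_mid = 6.40 × 7.496/75.90 = 0.6321 V.
Stage 2 is itself unloaded: V_out = V_mid × R4/(R3+R4) = 0.6321 × 8.20/9.700 = 0.534 V.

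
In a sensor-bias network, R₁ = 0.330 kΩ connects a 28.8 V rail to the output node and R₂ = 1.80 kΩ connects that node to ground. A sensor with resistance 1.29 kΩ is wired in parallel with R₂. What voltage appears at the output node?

The load sits in parallel with R₂: R₂‖R_L = (1800 × 1290) / (1800 + 1290) = 751.5 Ω.
V_out = 28.8 × 751.5 / (330 + 751.5) = 28.8 × 751.5/1081 = 20.0 V.
(Unloaded it would have been 24.3 V.)

V_out ≈ 20.0 V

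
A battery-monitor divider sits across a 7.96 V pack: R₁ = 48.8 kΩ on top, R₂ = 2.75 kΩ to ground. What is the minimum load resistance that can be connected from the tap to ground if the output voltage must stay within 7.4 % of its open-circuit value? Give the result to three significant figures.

R_L(min) ≈ 32.6 kΩ

Output resistance R_th = R₁‖R₂ = (48.8 × 2.75)/51.55 = 2.603 kΩ.
The fractional drop is R_th/(R_th + R_L); requiring this ≤ 0.0740 gives R_L ≥ R_th(1/0.0740 − 1) = 2.603 × 12.51 = 32.6 kΩ.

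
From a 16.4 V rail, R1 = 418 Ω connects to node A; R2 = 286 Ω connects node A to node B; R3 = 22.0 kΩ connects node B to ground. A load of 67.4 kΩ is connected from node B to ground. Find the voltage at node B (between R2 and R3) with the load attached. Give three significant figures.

V ≈ 15.7 V

At node B, R3 is in parallel with the load: R3‖R_L = 16590 Ω.
Below node A the resistance is R2 + (R3‖R_L) = 16870 Ω, so V_A = 16.4 × 16870/17290 = 16.00 V.
Then V_B = V_A × (R3‖R_L)/(R2 + R3‖R_L) = 16.00 × 16590/16870 = 15.7 V.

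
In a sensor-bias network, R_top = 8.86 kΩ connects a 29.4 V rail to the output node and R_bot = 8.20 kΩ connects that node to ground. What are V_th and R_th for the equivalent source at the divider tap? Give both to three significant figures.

V_th = 14.1 V, R_th = 4.26 kΩ

V_th is the open-circuit tap voltage: 29.4 × 8.20/(8.86 + 8.20) = 14.1 V.
With the supply zeroed, R_top and R_bot appear in parallel from the tap: R_th = R_top‖R_bot = (8.86 × 8.20)/17.06 = 4.26 kΩ.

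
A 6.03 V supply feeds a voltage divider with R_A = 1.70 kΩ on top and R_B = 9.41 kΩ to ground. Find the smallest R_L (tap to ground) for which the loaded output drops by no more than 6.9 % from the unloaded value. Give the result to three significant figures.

Output resistance R_th = R_A‖R_B = (1.70 × 9.41)/11.11 = 1.440 kΩ.
The fractional drop is R_th/(R_th + R_L); requiring this ≤ 0.0690 gives R_L ≥ R_th(1/0.0690 − 1) = 1.440 × 13.49 = 19.4 kΩ.

R_L(min) ≈ 19.4 kΩ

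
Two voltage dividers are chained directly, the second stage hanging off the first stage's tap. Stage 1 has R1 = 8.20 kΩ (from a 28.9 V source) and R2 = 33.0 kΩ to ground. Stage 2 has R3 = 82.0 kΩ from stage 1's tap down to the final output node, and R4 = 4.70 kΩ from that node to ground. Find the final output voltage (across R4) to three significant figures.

V_out ≈ 1.17 V

Stage 2 presents R3+R4 = 86.70 kΩ as a load on stage 1's tap.
Stage 1's lower leg becomes R2‖(R3+R4) = 23.90 kΩ, so V_mid = 28.9 × 23.90/32.10 = 21.52 V.
Stage 2 is itself unloaded: V_out = V_mid × R4/(R3+R4) = 21.52 × 4.70/86.70 = 1.17 V.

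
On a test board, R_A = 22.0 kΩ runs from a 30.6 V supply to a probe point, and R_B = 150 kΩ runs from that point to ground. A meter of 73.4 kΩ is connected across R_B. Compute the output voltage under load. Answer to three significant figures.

The load sits in parallel with R_B: R_B‖R_L = (150 × 73.4) / (150 + 73.4) = 49.28 kΩ.
V_out = 30.6 × 49.28 / (22.0 + 49.28) = 30.6 × 49.28/71.28 = 21.2 V.

V_out ≈ 21.2 V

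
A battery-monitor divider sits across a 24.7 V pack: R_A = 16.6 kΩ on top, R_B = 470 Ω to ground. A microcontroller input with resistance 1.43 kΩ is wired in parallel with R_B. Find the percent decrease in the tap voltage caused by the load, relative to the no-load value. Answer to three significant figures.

Unloaded V = 24.7 × 470/17070 = 0.6801 V.
Loaded: R_B‖R_L = 353.7 Ω, giving V = 24.7 × 353.7/16950 = 0.5154 V.
Drop = (0.6801 − 0.5154) / 0.6801 = 24.2 %.

24.2 %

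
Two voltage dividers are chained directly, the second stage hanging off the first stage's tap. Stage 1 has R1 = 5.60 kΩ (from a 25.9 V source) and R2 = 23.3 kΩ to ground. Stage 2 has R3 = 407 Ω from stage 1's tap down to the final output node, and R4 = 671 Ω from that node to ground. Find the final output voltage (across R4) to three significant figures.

Stage 2 presents R3+R4 = 1078 Ω as a load on stage 1's tap.
Stage 1's lower leg becomes R2‖(R3+R4) = 1030 Ω, so V_mid = 25.9 × 1030/6630 = 4.025 V.
Stage 2 is itself unloaded: V_out = V_mid × R4/(R3+R4) = 4.025 × 671/1078 = 2.51 V.

V_out ≈ 2.51 V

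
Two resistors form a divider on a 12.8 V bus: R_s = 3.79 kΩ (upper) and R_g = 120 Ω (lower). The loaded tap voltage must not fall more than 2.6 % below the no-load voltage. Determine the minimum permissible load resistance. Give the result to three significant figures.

R_L(min) ≈ 4.36 kΩ

Output resistance R_th = R_s‖R_g = (3790 × 120)/3910 = 116.3 Ω.
The fractional drop is R_th/(R_th + R_L); requiring this ≤ 0.0260 gives R_L ≥ R_th(1/0.0260 − 1) = 116.3 × 37.46 = 4.36 kΩ.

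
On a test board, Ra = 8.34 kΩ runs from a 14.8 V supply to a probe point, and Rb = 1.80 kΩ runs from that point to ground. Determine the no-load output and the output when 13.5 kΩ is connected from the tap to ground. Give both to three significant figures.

Unloaded: 2.63 V; loaded: 2.37 V

Open-circuit: V = 14.8 × 1.80/(8.34 + 1.80) = 2.63 V.
With the load, Rb becomes Rb‖R_L = 1.588 kΩ, so V = 14.8 × 1.588/9.928 = 2.37 V.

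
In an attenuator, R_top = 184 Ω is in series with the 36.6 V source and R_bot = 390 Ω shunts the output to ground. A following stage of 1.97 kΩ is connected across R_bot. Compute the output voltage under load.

The load sits in parallel with R_bot: R_bot‖R_L = (390 × 1970) / (390 + 1970) = 325.6 Ω.
V_out = 36.6 × 325.6 / (184 + 325.6) = 36.6 × 325.6/509.6 = 23.4 V.

V_out ≈ 23.4 V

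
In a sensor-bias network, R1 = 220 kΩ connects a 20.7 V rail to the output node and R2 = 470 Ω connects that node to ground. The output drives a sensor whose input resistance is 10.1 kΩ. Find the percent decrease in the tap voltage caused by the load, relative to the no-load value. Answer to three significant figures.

The divider's output (Thévenin) resistance is R1‖R2 = 469.0 Ω.
Fractional drop under load = R_th/(R_th + R_L) = 469.0 / (469.0 + 10100) = 0.04437.
So the output falls by 4.44 %.

4.44 %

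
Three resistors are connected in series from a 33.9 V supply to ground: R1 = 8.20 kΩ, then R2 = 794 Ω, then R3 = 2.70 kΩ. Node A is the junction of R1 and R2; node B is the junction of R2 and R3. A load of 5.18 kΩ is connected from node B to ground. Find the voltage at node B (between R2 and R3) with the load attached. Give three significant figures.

At node B, R3 is in parallel with the load: R3‖R_L = 1775 Ω.
Below node A the resistance is R2 + (R3‖R_L) = 2569 Ω, so V_A = 33.9 × 2569/10770 = 8.087 V.
Then V_B = V_A × (R3‖R_L)/(R2 + R3‖R_L) = 8.087 × 1775/2569 = 5.59 V.

V ≈ 5.59 V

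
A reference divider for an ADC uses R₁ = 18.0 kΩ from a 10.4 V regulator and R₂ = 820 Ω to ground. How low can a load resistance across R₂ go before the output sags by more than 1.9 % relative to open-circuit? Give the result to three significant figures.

Output resistance R_th = R₁‖R₂ = (18000 × 820)/18820 = 784.3 Ω.
The fractional drop is R_th/(R_th + R_L); requiring this ≤ 0.0190 gives R_L ≥ R_th(1/0.0190 − 1) = 784.3 × 51.63 = 40.5 kΩ.

R_L(min) ≈ 40.5 kΩ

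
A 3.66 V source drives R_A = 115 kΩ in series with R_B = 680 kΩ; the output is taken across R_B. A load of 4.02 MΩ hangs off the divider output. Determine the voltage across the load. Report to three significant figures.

V_out ≈ 3.06 V

The load sits in parallel with R_B: R_B‖R_L = (680 × 4020) / (680 + 4020) = 581.6 kΩ.
V_out = 3.66 × 581.6 / (115 + 581.6) = 3.66 × 581.6/696.6 = 3.06 V.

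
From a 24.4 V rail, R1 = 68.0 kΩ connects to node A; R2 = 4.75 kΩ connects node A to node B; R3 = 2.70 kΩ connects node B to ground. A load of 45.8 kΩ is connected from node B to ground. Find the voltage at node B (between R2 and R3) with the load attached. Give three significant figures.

V ≈ 0.826 V

At node B, R3 is in parallel with the load: R3‖R_L = 2.550 kΩ.
Below node A the resistance is R2 + (R3‖R_L) = 7.300 kΩ, so V_A = 24.4 × 7.300/75.30 = 2.365 V.
Then V_B = V_A × (R3‖R_L)/(R2 + R3‖R_L) = 2.365 × 2.550/7.300 = 0.826 V.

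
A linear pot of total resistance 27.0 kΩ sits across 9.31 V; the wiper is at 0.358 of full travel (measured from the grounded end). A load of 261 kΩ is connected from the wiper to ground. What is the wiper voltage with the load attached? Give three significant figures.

V ≈ 3.26 V

The wiper splits the pot into (1−α)R = 17.33 kΩ above and αR = 9.666 kΩ below.
Lower section ‖ load = 9.321 kΩ.
V_wiper = 9.31 × 9.321/(17.33 + 9.321) = 3.26 V.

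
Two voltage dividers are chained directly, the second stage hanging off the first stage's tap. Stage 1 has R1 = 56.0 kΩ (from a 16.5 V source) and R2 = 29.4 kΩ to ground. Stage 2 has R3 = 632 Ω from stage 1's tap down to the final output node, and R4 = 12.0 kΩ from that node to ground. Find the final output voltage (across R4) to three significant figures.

Stage 2 presents R3+R4 = 12630 Ω as a load on stage 1's tap.
Stage 1's lower leg becomes R2‖(R3+R4) = 8836 Ω, so V_mid = 16.5 × 8836/64840 = 2.249 V.
Stage 2 is itself unloaded: V_out = V_mid × R4/(R3+R4) = 2.249 × 12000/12630 = 2.14 V.

V_out ≈ 2.14 V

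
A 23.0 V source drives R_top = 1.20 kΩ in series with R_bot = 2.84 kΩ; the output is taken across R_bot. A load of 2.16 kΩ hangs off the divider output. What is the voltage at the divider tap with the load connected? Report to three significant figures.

The load sits in parallel with R_bot: R_bot‖R_L = (2.84 × 2.16) / (2.84 + 2.16) = 1.227 kΩ.
V_out = 23.0 × 1.227 / (1.20 + 1.227) = 23.0 × 1.227/2.427 = 11.6 V.
(Unloaded it would have been 16.2 V.)

V_out ≈ 11.6 V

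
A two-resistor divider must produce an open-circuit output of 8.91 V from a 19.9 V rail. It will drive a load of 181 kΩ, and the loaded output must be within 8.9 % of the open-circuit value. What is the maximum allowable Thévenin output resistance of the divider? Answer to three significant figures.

Loading drop = R_th/(R_th + R_L) ≤ 0.0890, so R_th ≤ R_L · ε/(1−ε) = 181 kΩ × 0.0890/0.9110 = 17.7 kΩ.
(Any R1, R2 with R2/(R1+R2) = 0.448 and R1‖R2 ≤ 17.7 kΩ will meet the spec.)

R_th ≤ 17.7 kΩ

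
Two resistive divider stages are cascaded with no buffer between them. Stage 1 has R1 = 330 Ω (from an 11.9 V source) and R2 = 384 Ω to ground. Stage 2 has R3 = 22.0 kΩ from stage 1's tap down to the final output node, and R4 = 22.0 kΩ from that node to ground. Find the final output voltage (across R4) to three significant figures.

Stage 2 presents R3+R4 = 44000 Ω as a load on stage 1's tap.
Stage 1's lower leg becomes R2‖(R3+R4) = 380.7 Ω, so V_mid = 11.9 × 380.7/710.7 = 6.374 V.
Stage 2 is itself unloaded: V_out = V_mid × R4/(R3+R4) = 6.374 × 22000/44000 = 3.19 V.

V_out ≈ 3.19 V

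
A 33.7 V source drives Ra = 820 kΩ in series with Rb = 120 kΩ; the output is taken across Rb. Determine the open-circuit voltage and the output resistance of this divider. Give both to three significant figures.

V_th = 4.30 V, R_th = 105 kΩ

V_th is the open-circuit tap voltage: 33.7 × 120/(820 + 120) = 4.30 V.
With the supply zeroed, Ra and Rb appear in parallel from the tap: R_th = Ra‖Rb = (820 × 120)/940.0 = 105 kΩ.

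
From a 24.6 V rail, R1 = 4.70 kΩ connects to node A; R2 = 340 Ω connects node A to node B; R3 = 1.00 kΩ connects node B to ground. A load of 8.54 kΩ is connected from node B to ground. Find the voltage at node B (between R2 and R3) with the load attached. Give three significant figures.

V ≈ 3.71 V

At node B, R3 is in parallel with the load: R3‖R_L = 895.2 Ω.
Below node A the resistance is R2 + (R3‖R_L) = 1235 Ω, so V_A = 24.6 × 1235/5935 = 5.120 V.
Then V_B = V_A × (R3‖R_L)/(R2 + R3‖R_L) = 5.120 × 895.2/1235 = 3.71 V.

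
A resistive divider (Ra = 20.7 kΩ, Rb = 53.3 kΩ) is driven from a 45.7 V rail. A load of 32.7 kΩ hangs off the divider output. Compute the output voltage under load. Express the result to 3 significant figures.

The load sits in parallel with Rb: Rb‖R_L = (53.3 × 32.7) / (53.3 + 32.7) = 20.27 kΩ.
V_out = 45.7 × 20.27 / (20.7 + 20.27) = 45.7 × 20.27/40.97 = 22.6 V.
(Unloaded it would have been 32.9 V.)

V_out ≈ 22.6 V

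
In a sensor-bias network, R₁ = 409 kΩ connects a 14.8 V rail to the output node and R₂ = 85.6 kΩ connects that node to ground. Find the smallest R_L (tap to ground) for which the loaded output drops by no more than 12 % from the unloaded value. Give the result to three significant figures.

Output resistance R_th = R₁‖R₂ = (409 × 85.6)/494.6 = 70.79 kΩ.
The fractional drop is R_th/(R_th + R_L); requiring this ≤ 0.120 gives R_L ≥ R_th(1/0.120 − 1) = 70.79 × 7.333 = 519 kΩ.

R_L(min) ≈ 519 kΩ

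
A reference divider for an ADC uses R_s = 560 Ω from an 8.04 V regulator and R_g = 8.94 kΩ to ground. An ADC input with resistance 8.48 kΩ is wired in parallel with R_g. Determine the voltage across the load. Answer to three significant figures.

V_out ≈ 7.12 V

The load sits in parallel with R_g: R_g‖R_L = (8940 × 8480) / (8940 + 8480) = 4352 Ω.
V_out = 8.04 × 4352 / (560 + 4352) = 8.04 × 4352/4912 = 7.12 V.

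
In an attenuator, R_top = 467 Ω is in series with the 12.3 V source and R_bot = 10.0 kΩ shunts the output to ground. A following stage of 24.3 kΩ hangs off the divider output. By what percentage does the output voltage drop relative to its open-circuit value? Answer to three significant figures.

1.80 %

The divider's output (Thévenin) resistance is R_top‖R_bot = 446.2 Ω.
Fractional drop under load = R_th/(R_th + R_L) = 446.2 / (446.2 + 24300) = 0.01803.
So the output falls by 1.80 %.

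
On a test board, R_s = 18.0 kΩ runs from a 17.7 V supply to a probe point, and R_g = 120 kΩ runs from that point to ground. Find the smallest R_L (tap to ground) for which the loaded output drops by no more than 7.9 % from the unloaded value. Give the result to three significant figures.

R_L(min) ≈ 182 kΩ

Output resistance R_th = R_s‖R_g = (18.0 × 120)/138.0 = 15.65 kΩ.
The fractional drop is R_th/(R_th + R_L); requiring this ≤ 0.0790 gives R_L ≥ R_th(1/0.0790 − 1) = 15.65 × 11.66 = 182 kΩ.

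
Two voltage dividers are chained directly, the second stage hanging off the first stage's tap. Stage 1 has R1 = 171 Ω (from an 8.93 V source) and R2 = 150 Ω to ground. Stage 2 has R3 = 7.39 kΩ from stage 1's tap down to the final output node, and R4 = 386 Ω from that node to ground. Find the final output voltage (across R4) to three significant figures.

V_out ≈ 0.205 V

Stage 2 presents R3+R4 = 7776 Ω as a load on stage 1's tap.
Stage 1's lower leg becomes R2‖(R3+R4) = 147.2 Ω, so V_mid = 8.93 × 147.2/318.2 = 4.130 V.
Stage 2 is itself unloaded: V_out = V_mid × R4/(R3+R4) = 4.130 × 386/7776 = 0.205 V.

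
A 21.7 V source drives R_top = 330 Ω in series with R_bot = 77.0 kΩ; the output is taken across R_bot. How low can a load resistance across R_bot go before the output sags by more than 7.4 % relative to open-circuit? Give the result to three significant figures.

R_L(min) ≈ 4.11 kΩ

Output resistance R_th = R_top‖R_bot = (330 × 77000)/77330 = 328.6 Ω.
The fractional drop is R_th/(R_th + R_L); requiring this ≤ 0.0740 gives R_L ≥ R_th(1/0.0740 − 1) = 328.6 × 12.51 = 4.11 kΩ.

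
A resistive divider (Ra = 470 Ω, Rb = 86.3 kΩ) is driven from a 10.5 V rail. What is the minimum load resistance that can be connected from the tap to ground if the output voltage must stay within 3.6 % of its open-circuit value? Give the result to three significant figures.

R_L(min) ≈ 12.5 kΩ

Output resistance R_th = Ra‖Rb = (470 × 86300)/86770 = 467.5 Ω.
The fractional drop is R_th/(R_th + R_L); requiring this ≤ 0.0360 gives R_L ≥ R_th(1/0.0360 − 1) = 467.5 × 26.78 = 12.5 kΩ.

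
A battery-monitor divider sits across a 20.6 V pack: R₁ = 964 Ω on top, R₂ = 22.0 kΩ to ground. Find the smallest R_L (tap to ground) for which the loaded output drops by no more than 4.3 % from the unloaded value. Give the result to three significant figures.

Output resistance R_th = R₁‖R₂ = (964 × 22000)/22960 = 923.5 Ω.
The fractional drop is R_th/(R_th + R_L); requiring this ≤ 0.0430 gives R_L ≥ R_th(1/0.0430 − 1) = 923.5 × 22.26 = 20.6 kΩ.

R_L(min) ≈ 20.6 kΩ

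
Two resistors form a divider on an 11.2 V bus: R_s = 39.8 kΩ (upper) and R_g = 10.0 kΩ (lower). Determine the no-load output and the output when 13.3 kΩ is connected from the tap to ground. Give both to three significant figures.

Open-circuit: V = 11.2 × 10.0/(39.8 + 10.0) = 2.25 V.
With the load, R_g becomes R_g‖R_L = 5.708 kΩ, so V = 11.2 × 5.708/45.51 = 1.40 V.

Unloaded: 2.25 V; loaded: 1.40 V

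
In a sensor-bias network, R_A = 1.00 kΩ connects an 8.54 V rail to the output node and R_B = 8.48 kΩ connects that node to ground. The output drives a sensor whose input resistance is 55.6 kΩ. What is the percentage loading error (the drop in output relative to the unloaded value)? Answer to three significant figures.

The divider's output (Thévenin) resistance is R_A‖R_B = 0.8945 kΩ.
Fractional drop under load = R_th/(R_th + R_L) = 0.8945 / (0.8945 + 55.6) = 0.01583.
So the output falls by 1.58 %.

1.58 %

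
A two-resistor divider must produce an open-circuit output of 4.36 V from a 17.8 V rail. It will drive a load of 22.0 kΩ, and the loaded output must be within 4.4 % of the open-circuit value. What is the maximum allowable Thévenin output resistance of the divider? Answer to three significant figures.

R_th ≤ 1.01 kΩ

Loading drop = R_th/(R_th + R_L) ≤ 0.0440, so R_th ≤ R_L · ε/(1−ε) = 22.0 kΩ × 0.0440/0.9560 = 1.01 kΩ.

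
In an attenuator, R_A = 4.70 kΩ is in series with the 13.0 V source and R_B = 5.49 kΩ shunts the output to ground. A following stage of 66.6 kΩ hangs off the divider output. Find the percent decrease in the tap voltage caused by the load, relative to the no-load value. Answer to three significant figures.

3.66 %

The divider's output (Thévenin) resistance is R_A‖R_B = 2.532 kΩ.
Fractional drop under load = R_th/(R_th + R_L) = 2.532 / (2.532 + 66.6) = 0.03663.
So the output falls by 3.66 %.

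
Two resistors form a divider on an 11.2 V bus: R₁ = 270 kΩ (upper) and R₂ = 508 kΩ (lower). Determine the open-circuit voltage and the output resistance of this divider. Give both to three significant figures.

V_th is the open-circuit tap voltage: 11.2 × 508/(270 + 508) = 7.31 V.
With the supply zeroed, R₁ and R₂ appear in parallel from the tap: R_th = R₁‖R₂ = (270 × 508)/778.0 = 176 kΩ.

V_th = 7.31 V, R_th = 176 kΩ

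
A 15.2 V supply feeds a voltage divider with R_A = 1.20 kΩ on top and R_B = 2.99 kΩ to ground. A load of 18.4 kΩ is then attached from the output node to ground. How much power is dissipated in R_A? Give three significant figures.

P ≈ 19.5 mW

Total resistance from the source is R_A + (R_B‖R_L) = 3.772 kΩ, so I = 15.2/3.772 kΩ = 4.030 mA.
P = I²·R_A = (4.030 mA)² × 1.20 kΩ = 19.5 mW.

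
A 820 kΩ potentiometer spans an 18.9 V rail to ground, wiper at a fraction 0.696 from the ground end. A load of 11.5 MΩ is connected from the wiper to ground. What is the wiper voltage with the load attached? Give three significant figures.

V ≈ 13.0 V

The wiper splits the pot into (1−α)R = 249.3 kΩ above and αR = 570.7 kΩ below.
Lower section ‖ load = 543.7 kΩ.
V_wiper = 18.9 × 543.7/(249.3 + 543.7) = 13.0 V.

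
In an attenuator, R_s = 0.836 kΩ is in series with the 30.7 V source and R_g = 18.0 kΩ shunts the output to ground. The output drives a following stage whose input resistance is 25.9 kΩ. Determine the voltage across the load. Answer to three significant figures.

The load sits in parallel with R_g: R_g‖R_L = (18000 × 25900) / (18000 + 25900) = 10620 Ω.
V_out = 30.7 × 10620 / (836 + 10620) = 30.7 × 10620/11460 = 28.5 V.

V_out ≈ 28.5 V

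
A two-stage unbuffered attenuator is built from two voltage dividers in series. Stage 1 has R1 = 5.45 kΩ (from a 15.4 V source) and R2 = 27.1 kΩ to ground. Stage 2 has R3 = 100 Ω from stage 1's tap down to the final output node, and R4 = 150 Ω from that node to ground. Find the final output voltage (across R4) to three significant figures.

Stage 2 presents R3+R4 = 250.0 Ω as a load on stage 1's tap.
Stage 1's lower leg becomes R2‖(R3+R4) = 247.7 Ω, so V_mid = 15.4 × 247.7/5698 = 0.6695 V.
Stage 2 is itself unloaded: V_out = V_mid × R4/(R3+R4) = 0.6695 × 150/250.0 = 0.402 V.

V_out ≈ 0.402 V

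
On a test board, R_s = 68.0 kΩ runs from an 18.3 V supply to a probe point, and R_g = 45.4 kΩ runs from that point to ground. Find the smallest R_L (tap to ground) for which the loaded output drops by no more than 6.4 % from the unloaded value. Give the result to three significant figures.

Output resistance R_th = R_s‖R_g = (68.0 × 45.4)/113.4 = 27.22 kΩ.
The fractional drop is R_th/(R_th + R_L); requiring this ≤ 0.0640 gives R_L ≥ R_th(1/0.0640 − 1) = 27.22 × 14.62 = 398 kΩ.

R_L(min) ≈ 398 kΩ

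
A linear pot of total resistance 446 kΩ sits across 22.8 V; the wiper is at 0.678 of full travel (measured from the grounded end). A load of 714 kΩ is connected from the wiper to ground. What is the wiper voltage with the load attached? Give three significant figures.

V ≈ 13.6 V

The wiper splits the pot into (1−α)R = 143.6 kΩ above and αR = 302.4 kΩ below.
Lower section ‖ load = 212.4 kΩ.
V_wiper = 22.8 × 212.4/(143.6 + 212.4) = 13.6 V.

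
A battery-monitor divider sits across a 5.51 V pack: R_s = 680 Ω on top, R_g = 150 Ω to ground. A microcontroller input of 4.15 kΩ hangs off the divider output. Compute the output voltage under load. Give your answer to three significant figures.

V_out ≈ 0.967 V

The load sits in parallel with R_g: R_g‖R_L = (150 × 4150) / (150 + 4150) = 144.8 Ω.
V_out = 5.51 × 144.8 / (680 + 144.8) = 5.51 × 144.8/824.8 = 0.967 V.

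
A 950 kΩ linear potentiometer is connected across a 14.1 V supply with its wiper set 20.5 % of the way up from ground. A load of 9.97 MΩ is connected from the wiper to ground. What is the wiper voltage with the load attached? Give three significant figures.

V ≈ 2.85 V

The wiper splits the pot into (1−α)R = 755.2 kΩ above and αR = 194.8 kΩ below.
Lower section ‖ load = 191.0 kΩ.
V_wiper = 14.1 × 191.0/(755.2 + 191.0) = 2.85 V.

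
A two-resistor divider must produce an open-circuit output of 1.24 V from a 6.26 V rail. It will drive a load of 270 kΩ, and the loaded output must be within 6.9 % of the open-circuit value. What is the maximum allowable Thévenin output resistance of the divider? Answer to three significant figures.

Loading drop = R_th/(R_th + R_L) ≤ 0.0690, so R_th ≤ R_L · ε/(1−ε) = 270 kΩ × 0.0690/0.9310 = 20.0 kΩ.
(Any R1, R2 with R2/(R1+R2) = 0.198 and R1‖R2 ≤ 20.0 kΩ will meet the spec.)

R_th ≤ 20.0 kΩ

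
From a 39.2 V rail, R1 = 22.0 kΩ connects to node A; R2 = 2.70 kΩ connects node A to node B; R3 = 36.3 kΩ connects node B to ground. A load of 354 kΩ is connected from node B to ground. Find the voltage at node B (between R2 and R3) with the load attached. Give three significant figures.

At node B, R3 is in parallel with the load: R3‖R_L = 32.92 kΩ.
Below node A the resistance is R2 + (R3‖R_L) = 35.62 kΩ, so V_A = 39.2 × 35.62/57.62 = 24.23 V.
Then V_B = V_A × (R3‖R_L)/(R2 + R3‖R_L) = 24.23 × 32.92/35.62 = 22.4 V.

V ≈ 22.4 V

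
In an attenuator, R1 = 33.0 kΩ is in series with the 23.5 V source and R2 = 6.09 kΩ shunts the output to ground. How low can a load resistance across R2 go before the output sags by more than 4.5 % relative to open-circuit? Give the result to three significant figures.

R_L(min) ≈ 109 kΩ

Output resistance R_th = R1‖R2 = (33.0 × 6.09)/39.09 = 5.141 kΩ.
The fractional drop is R_th/(R_th + R_L); requiring this ≤ 0.0450 gives R_L ≥ R_th(1/0.0450 − 1) = 5.141 × 21.22 = 109 kΩ.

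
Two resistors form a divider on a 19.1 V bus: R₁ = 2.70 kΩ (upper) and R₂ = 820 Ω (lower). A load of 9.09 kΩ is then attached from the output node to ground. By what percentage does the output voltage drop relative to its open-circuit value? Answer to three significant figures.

6.47 %

The divider's output (Thévenin) resistance is R₁‖R₂ = 629.0 Ω.
Fractional drop under load = R_th/(R_th + R_L) = 629.0 / (629.0 + 9090) = 0.06472.
So the output falls by 6.47 %.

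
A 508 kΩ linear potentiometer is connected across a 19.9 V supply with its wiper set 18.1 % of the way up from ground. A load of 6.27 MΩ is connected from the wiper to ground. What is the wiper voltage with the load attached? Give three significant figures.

The wiper splits the pot into (1−α)R = 416.1 kΩ above and αR = 91.95 kΩ below.
Lower section ‖ load = 90.62 kΩ.
V_wiper = 19.9 × 90.62/(416.1 + 90.62) = 3.56 V.

V ≈ 3.56 V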